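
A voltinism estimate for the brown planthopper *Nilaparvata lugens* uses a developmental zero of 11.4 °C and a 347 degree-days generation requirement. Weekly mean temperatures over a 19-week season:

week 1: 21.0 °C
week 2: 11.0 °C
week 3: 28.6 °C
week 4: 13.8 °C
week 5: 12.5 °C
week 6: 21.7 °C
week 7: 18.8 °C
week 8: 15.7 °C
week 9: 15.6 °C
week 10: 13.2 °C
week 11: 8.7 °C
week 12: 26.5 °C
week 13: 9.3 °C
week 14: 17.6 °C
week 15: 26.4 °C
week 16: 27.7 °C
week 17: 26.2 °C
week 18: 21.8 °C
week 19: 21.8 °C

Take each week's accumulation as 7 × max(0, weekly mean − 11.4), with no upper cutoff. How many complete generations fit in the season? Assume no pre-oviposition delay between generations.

Weekly DD (7 × max(0, T̄ − 11.4)): 67.2, 0.0, 120.4, 16.8, 7.7, 72.1, 51.8, 30.1, 29.4, 12.6, 0.0, 105.7, 0.0, 43.4, 105.0, 114.1, 103.6, 72.8, 72.8.
Season total = 1025.5 DD.
Complete generations = ⌊1025.5 / 347⌋ = 2.

2 generations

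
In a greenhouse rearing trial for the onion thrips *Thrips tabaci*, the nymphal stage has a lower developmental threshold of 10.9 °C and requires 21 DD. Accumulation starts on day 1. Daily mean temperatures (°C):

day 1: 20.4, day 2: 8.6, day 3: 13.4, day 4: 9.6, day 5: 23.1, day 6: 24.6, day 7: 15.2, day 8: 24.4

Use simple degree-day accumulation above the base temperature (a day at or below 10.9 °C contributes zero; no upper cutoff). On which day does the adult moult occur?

Daily DD above 10.9 °C: 9.5, 0.0, 2.5, 0.0, 12.2, 13.7, 4.3, 13.5.
Cumulative: 9.5, 9.5, 12.0, 12.0, 24.2, 37.9, 42.2, 55.7.
The total first reaches 21 DD on day 5.

day 5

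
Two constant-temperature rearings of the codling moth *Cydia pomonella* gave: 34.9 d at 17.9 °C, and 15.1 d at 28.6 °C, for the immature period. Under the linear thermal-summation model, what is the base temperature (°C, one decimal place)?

Linear rate model ⇒ the product D·(T − T_b) is constant across temperatures.
34.9·(17.9 − T_b) = 15.1·(28.6 − T_b)
T_b = (34.9·17.9 − 15.1·28.6) / (34.9 − 15.1) = 192.85 / 19.8 = 9.740 °C ≈ 9.7 °C.

9.7 °C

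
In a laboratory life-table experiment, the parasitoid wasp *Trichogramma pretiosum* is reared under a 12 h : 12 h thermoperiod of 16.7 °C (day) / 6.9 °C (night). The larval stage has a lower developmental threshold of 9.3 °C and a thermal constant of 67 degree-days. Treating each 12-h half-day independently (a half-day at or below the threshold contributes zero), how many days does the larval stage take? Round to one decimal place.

18.1 days

Day half: max(0, 16.7 − 9.3) × 0.5 = 7.4 × 0.5 = 3.70 DD.
Night half: max(0, 6.9 − 9.3) × 0.5 = 0.0 × 0.5 = 0.00 DD.
Per 24 h: 3.70 DD/day.
Duration = 67 / 3.70 = 18.108 ≈ 18.1 days.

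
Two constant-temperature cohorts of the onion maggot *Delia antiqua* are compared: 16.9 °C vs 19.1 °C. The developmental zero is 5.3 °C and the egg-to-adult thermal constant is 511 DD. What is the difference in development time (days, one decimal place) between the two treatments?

At 16.9 °C: 511 / (16.9 − 5.3) = 511 / 11.6 = 44.052 d.
At 19.1 °C: 511 / (19.1 − 5.3) = 511 / 13.8 = 37.029 d.
Difference = |44.052 − 37.029| = 7.023 ≈ 7.0 days.

7.0 days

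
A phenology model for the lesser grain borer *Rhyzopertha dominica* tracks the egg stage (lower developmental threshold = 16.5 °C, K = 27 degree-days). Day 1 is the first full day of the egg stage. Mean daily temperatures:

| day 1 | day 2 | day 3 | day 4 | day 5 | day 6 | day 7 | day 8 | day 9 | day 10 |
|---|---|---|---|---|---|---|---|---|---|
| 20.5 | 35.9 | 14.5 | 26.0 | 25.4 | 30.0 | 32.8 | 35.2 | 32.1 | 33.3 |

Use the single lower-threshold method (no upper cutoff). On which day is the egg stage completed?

Daily DD above 16.5 °C: 4.0, 19.4, 0.0, 9.5, 8.9, 13.5, 16.3, 18.7, 15.6, 16.8.
Cumulative: 4.0, 23.4, 23.4, 32.9, 41.8, 55.3, 71.6, 90.3, 105.9, 122.7.
The total first reaches 27 DD on day 4.

day 4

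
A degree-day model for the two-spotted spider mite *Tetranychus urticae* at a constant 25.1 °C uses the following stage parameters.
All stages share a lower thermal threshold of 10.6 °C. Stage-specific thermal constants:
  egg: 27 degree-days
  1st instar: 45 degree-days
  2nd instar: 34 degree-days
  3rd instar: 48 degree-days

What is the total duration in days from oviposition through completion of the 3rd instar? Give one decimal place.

10.6 days

Daily accumulation at 25.1 °C = 25.1 − 10.6 = 14.5 DD/day.
Total K = 27 + 45 + 34 + 48 = 154 DD.
Total duration = 154 / 14.5 = 10.621 ≈ 10.6 days.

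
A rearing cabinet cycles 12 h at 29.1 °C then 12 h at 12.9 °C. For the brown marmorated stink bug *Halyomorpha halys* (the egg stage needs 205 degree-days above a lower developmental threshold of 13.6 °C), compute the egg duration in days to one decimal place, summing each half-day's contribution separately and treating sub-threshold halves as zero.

26.5 days

Day half: max(0, 29.1 − 13.6) × 0.5 = 15.5 × 0.5 = 7.75 DD.
Night half: max(0, 12.9 − 13.6) × 0.5 = 0.0 × 0.5 = 0.00 DD.
Per 24 h: 7.75 DD/day.
Duration = 205 / 7.75 = 26.452 ≈ 26.5 days.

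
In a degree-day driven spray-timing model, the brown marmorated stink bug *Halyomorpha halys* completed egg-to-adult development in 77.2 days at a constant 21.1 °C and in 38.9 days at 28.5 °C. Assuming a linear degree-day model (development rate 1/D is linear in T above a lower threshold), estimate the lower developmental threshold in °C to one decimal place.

13.6 °C

Linear rate model ⇒ the product D·(T − T_b) is constant across temperatures.
77.2·(21.1 − T_b) = 38.9·(28.5 − T_b)
T_b = (77.2·21.1 − 38.9·28.5) / (77.2 − 38.9) = 520.27 / 38.3 = 13.584 °C ≈ 13.6 °C.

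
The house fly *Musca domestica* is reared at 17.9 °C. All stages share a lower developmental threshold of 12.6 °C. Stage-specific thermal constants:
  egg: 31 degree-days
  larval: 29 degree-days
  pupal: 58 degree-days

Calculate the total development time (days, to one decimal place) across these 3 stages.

Daily accumulation at 17.9 °C = 17.9 − 12.6 = 5.3 DD/day.
Total K = 31 + 29 + 58 = 118 DD.
Total duration = 118 / 5.3 = 22.264 ≈ 22.3 days.

22.3 days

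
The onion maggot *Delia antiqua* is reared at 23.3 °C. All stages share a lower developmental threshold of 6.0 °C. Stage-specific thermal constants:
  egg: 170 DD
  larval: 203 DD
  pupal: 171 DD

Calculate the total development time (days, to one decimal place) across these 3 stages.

Daily accumulation at 23.3 °C = 23.3 − 6.0 = 17.3 DD/day.
Total K = 170 + 203 + 171 = 544 DD.
Total duration = 544 / 17.3 = 31.445 ≈ 31.4 days.

31.4 days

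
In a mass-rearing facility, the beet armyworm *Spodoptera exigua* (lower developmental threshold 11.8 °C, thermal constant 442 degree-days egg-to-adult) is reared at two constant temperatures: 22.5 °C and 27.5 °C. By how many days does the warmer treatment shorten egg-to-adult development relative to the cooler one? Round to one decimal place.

13.2 days

At 22.5 °C: 442 / (22.5 − 11.8) = 442 / 10.7 = 41.308 d.
At 27.5 °C: 442 / (27.5 − 11.8) = 442 / 15.7 = 28.153 d.
Difference = |41.308 − 28.153| = 13.156 ≈ 13.2 days.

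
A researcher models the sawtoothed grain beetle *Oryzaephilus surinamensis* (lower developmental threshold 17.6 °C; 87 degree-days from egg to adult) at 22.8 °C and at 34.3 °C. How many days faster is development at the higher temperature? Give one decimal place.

11.5 days

At 22.8 °C: 87 / (22.8 − 17.6) = 87 / 5.2 = 16.731 d.
At 34.3 °C: 87 / (34.3 − 17.6) = 87 / 16.7 = 5.210 d.
Difference = |16.731 − 5.210| = 11.521 ≈ 11.5 days.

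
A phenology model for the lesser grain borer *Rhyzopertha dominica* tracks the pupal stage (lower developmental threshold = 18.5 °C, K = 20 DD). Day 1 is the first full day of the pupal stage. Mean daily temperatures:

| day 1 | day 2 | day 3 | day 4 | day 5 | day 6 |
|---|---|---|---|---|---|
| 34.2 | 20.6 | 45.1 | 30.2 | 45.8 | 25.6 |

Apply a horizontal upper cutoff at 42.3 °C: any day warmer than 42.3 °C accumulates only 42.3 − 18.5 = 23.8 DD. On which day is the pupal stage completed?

day 3

Daily DD above 18.5 °C (capped at 23.8): 15.7, 2.1, 23.8, 11.7, 23.8, 7.1.
Cumulative: 15.7, 17.8, 41.6, 53.3, 77.1, 84.2.
The total first reaches 20 DD on day 3.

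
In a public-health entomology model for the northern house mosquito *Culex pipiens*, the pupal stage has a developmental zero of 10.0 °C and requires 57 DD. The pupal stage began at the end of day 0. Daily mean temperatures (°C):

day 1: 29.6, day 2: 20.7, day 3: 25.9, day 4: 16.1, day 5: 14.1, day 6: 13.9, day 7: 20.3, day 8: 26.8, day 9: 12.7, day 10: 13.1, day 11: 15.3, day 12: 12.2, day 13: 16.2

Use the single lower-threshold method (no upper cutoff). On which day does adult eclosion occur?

day 6

Daily DD above 10.0 °C: 19.6, 10.7, 15.9, 6.1, 4.1, 3.9, 10.3, 16.8, 2.7, 3.1, 5.3, 2.2, 6.2.
Cumulative: 19.6, 30.3, 46.2, 52.3, 56.4, 60.3, 70.6, 87.4, 90.1, 93.2, 98.5, 100.7, 106.9.
The total first reaches 57 DD on day 6.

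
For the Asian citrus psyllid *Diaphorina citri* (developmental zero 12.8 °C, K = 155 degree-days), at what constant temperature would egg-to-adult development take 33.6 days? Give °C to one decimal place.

17.4 °C

Required daily accumulation = 155 / 33.6 = 4.613 DD/day.
T = T_base + 4.613 = 12.8 + 4.613 = 17.413 ≈ 17.4 °C.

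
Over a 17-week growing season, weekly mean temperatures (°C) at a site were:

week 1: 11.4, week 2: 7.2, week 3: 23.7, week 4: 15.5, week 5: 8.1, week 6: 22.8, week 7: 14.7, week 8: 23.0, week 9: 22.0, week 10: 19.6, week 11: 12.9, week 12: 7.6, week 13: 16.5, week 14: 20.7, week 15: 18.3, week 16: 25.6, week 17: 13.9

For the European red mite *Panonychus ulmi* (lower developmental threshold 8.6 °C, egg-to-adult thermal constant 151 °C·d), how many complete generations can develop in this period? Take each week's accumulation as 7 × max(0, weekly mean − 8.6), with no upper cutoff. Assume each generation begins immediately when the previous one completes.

Weekly DD (7 × max(0, T̄ − 8.6)): 19.6, 0.0, 105.7, 48.3, 0.0, 99.4, 42.7, 100.8, 93.8, 77.0, 30.1, 0.0, 55.3, 84.7, 67.9, 119.0, 37.1.
Season total = 981.4 DD.
Complete generations = ⌊981.4 / 151⌋ = 6.

6 generations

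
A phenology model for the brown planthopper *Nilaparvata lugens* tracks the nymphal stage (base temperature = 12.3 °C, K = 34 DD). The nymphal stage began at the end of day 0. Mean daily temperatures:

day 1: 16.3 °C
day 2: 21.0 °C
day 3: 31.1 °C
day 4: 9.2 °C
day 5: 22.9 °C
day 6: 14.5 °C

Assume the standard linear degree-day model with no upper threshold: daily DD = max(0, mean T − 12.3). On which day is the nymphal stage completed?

Daily DD above 12.3 °C: 4.0, 8.7, 18.8, 0.0, 10.6, 2.2.
Cumulative: 4.0, 12.7, 31.5, 31.5, 42.1, 44.3.
The total first reaches 34 DD on day 5.

day 5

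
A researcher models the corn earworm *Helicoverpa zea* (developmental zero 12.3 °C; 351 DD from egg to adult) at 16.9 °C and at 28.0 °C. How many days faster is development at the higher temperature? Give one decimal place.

53.9 days

At 16.9 °C: 351 / (16.9 − 12.3) = 351 / 4.6 = 76.304 d.
At 28.0 °C: 351 / (28.0 − 12.3) = 351 / 15.7 = 22.357 d.
Difference = |76.304 − 22.357| = 53.948 ≈ 53.9 days.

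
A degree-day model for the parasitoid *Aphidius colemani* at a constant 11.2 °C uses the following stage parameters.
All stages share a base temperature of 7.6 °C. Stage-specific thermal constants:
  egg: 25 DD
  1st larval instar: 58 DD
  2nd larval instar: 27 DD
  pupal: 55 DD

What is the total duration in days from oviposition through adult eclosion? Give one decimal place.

Daily accumulation at 11.2 °C = 11.2 − 7.6 = 3.6 DD/day.
Total K = 25 + 58 + 27 + 55 = 165 DD.
Total duration = 165 / 3.6 = 45.833 ≈ 45.8 days.

45.8 days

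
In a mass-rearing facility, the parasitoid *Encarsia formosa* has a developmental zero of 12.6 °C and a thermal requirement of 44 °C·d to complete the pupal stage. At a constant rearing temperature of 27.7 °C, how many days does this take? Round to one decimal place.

Daily accumulation = 27.7 − 12.6 = 15.1 DD/day.
Duration = 44 / 15.1 = 2.914 ≈ 2.9 days.

2.9 days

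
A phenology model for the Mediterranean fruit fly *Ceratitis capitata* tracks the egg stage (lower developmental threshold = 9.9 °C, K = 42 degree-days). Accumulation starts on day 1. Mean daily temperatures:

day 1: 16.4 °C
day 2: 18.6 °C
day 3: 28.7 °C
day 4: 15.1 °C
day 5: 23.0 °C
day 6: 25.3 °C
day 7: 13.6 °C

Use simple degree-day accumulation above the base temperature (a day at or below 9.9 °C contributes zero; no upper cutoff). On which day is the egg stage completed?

day 5

Daily DD above 9.9 °C: 6.5, 8.7, 18.8, 5.2, 13.1, 15.4, 3.7.
Cumulative: 6.5, 15.2, 34.0, 39.2, 52.3, 67.7, 71.4.
The total first reaches 42 DD on day 5.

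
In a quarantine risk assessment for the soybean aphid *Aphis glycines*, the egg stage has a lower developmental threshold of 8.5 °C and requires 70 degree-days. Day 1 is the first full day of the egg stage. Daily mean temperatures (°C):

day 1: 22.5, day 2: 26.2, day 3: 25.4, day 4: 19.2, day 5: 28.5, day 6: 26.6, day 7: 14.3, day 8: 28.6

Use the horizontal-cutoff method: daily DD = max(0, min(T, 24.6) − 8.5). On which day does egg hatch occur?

day 5

Daily DD above 8.5 °C (capped at 16.1): 14.0, 16.1, 16.1, 10.7, 16.1, 16.1, 5.8, 16.1.
Cumulative: 14.0, 30.1, 46.2, 56.9, 73.0, 89.1, 94.9, 111.0.
The total first reaches 70 DD on day 5.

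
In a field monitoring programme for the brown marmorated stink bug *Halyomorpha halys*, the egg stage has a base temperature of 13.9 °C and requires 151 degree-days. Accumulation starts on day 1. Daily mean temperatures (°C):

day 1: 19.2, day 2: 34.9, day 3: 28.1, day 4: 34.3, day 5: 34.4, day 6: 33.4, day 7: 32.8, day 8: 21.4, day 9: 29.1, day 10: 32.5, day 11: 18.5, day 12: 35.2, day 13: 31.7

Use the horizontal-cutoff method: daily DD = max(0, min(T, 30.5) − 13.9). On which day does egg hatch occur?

day 12

Daily DD above 13.9 °C (capped at 16.6): 5.3, 16.6, 14.2, 16.6, 16.6, 16.6, 16.6, 7.5, 15.2, 16.6, 4.6, 16.6, 16.6.
Cumulative: 5.3, 21.9, 36.1, 52.7, 69.3, 85.9, 102.5, 110.0, 125.2, 141.8, 146.4, 163.0, 179.6.
The total first reaches 151 DD on day 12.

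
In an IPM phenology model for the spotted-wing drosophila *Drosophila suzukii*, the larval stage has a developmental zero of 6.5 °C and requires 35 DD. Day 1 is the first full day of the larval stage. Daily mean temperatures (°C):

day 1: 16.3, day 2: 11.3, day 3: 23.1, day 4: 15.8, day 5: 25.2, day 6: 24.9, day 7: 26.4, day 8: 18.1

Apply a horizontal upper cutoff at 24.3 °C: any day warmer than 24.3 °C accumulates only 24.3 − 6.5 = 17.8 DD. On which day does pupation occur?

Daily DD above 6.5 °C (capped at 17.8): 9.8, 4.8, 16.6, 9.3, 17.8, 17.8, 17.8, 11.6.
Cumulative: 9.8, 14.6, 31.2, 40.5, 58.3, 76.1, 93.9, 105.5.
The total first reaches 35 DD on day 4.

day 4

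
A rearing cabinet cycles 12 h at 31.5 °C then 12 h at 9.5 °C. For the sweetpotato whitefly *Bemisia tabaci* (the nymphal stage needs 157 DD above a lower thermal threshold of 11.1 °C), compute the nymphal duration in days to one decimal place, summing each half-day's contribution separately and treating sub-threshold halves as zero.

Day half: max(0, 31.5 − 11.1) × 0.5 = 20.4 × 0.5 = 10.20 DD.
Night half: max(0, 9.5 − 11.1) × 0.5 = 0.0 × 0.5 = 0.00 DD.
Per 24 h: 10.20 DD/day.
Duration = 157 / 10.20 = 15.392 ≈ 15.4 days.

15.4 days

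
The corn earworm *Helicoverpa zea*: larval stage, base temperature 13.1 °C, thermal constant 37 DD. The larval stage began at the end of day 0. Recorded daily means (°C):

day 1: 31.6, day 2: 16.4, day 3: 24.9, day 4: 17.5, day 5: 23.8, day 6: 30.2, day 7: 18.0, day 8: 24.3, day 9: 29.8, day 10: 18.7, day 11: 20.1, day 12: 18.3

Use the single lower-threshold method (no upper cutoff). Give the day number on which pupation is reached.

Daily DD above 13.1 °C: 18.5, 3.3, 11.8, 4.4, 10.7, 17.1, 4.9, 11.2, 16.7, 5.6, 7.0, 5.2.
Cumulative: 18.5, 21.8, 33.6, 38.0, 48.7, 65.8, 70.7, 81.9, 98.6, 104.2, 111.2, 116.4.
The total first reaches 37 DD on day 4.

day 4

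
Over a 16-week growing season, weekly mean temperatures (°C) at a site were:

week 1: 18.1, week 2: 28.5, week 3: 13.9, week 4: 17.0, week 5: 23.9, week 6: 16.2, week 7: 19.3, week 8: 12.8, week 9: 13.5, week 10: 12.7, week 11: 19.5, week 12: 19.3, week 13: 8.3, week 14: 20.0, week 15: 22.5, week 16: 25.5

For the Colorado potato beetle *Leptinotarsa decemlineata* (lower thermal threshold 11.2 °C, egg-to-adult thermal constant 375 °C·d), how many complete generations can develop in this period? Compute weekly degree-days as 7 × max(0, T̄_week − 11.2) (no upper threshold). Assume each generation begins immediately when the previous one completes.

Weekly DD (7 × max(0, T̄ − 11.2)): 48.3, 121.1, 18.9, 40.6, 88.9, 35.0, 56.7, 11.2, 16.1, 10.5, 58.1, 56.7, 0.0, 61.6, 79.1, 100.1.
Season total = 802.9 DD.
Complete generations = ⌊802.9 / 375⌋ = 2.

2 generations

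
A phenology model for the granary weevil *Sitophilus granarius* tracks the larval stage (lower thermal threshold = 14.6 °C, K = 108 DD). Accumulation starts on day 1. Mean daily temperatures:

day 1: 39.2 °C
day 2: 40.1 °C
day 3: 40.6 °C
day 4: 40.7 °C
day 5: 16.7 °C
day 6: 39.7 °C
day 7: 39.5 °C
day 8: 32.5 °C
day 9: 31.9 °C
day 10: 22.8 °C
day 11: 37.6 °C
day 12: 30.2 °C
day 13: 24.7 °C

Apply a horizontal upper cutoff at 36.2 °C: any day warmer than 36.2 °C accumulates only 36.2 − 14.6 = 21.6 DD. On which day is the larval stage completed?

Daily DD above 14.6 °C (capped at 21.6): 21.6, 21.6, 21.6, 21.6, 2.1, 21.6, 21.6, 17.9, 17.3, 8.2, 21.6, 15.6, 10.1.
Cumulative: 21.6, 43.2, 64.8, 86.4, 88.5, 110.1, 131.7, 149.6, 166.9, 175.1, 196.7, 212.3, 222.4.
The total first reaches 108 DD on day 6.

day 6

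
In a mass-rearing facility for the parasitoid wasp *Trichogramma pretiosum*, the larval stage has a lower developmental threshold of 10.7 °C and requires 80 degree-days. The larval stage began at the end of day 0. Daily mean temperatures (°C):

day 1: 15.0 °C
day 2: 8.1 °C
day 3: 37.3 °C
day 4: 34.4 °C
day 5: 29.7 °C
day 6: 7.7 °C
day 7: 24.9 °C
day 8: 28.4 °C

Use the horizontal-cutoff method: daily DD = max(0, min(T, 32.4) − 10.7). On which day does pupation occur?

Daily DD above 10.7 °C (capped at 21.7): 4.3, 0.0, 21.7, 21.7, 19.0, 0.0, 14.2, 17.7.
Cumulative: 4.3, 4.3, 26.0, 47.7, 66.7, 66.7, 80.9, 98.6.
The total first reaches 80 DD on day 7.

day 7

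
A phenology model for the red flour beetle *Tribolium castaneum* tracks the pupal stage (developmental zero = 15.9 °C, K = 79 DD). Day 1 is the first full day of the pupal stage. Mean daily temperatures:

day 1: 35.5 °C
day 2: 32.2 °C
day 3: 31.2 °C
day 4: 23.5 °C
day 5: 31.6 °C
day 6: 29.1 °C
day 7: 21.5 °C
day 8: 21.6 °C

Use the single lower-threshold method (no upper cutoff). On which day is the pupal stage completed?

day 6

Daily DD above 15.9 °C: 19.6, 16.3, 15.3, 7.6, 15.7, 13.2, 5.6, 5.7.
Cumulative: 19.6, 35.9, 51.2, 58.8, 74.5, 87.7, 93.3, 99.0.
The total first reaches 79 DD on day 6.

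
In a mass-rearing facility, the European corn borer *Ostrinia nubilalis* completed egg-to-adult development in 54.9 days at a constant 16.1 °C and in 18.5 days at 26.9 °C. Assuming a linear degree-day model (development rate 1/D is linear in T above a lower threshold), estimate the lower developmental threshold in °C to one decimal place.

10.6 °C

Under the model K = D·(T − T_b), so D₁·(T₁ − T_b) = D₂·(T₂ − T_b).
54.9·(16.1 − T_b) = 18.5·(26.9 − T_b)
T_b = (54.9·16.1 − 18.5·26.9) / (54.9 − 18.5) = 386.24 / 36.4 = 10.611 °C ≈ 10.6 °C.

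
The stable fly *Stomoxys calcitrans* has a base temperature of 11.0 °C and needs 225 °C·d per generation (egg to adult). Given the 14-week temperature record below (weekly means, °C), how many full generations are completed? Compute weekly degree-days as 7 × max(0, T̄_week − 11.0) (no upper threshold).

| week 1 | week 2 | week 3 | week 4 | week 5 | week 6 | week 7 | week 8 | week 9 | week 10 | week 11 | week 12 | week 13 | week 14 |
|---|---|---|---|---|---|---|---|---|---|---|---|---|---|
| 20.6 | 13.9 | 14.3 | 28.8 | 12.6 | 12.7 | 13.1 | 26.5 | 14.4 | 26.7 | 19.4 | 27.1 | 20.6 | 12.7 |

Weekly DD (7 × max(0, T̄ − 11.0)): 67.2, 20.3, 23.1, 124.6, 11.2, 11.9, 14.7, 108.5, 23.8, 109.9, 58.8, 112.7, 67.2, 11.9.
Season total = 765.8 DD.
Complete generations = ⌊765.8 / 225⌋ = 3.

3 generations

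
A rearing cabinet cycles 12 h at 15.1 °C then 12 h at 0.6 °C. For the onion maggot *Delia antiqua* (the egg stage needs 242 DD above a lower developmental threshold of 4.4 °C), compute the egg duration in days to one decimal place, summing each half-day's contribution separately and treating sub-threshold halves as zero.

45.2 days

Day half: max(0, 15.1 − 4.4) × 0.5 = 10.7 × 0.5 = 5.35 DD.
Night half: max(0, 0.6 − 4.4) × 0.5 = 0.0 × 0.5 = 0.00 DD.
Per 24 h: 5.35 DD/day.
Duration = 242 / 5.35 = 45.234 ≈ 45.2 days.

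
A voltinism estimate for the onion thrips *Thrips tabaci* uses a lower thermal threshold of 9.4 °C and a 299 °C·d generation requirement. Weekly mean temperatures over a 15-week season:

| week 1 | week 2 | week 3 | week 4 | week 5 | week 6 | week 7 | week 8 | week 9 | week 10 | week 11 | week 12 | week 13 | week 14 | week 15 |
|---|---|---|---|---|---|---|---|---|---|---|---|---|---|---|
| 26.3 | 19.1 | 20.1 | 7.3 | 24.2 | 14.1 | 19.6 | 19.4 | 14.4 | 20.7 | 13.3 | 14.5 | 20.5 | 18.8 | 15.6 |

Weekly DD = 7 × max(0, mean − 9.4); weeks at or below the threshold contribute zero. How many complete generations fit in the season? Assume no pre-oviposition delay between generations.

Weekly DD (7 × max(0, T̄ − 9.4)): 118.3, 67.9, 74.9, 0.0, 103.6, 32.9, 71.4, 70.0, 35.0, 79.1, 27.3, 35.7, 77.7, 65.8, 43.4.
Season total = 903.0 DD.
Complete generations = ⌊903.0 / 299⌋ = 3.

3 generations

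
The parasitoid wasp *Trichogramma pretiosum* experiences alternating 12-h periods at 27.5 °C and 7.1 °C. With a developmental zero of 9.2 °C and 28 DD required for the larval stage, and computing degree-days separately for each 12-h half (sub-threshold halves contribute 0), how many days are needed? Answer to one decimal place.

Day half: max(0, 27.5 − 9.2) × 0.5 = 18.3 × 0.5 = 9.15 DD.
Night half: max(0, 7.1 − 9.2) × 0.5 = 0.0 × 0.5 = 0.00 DD.
Per 24 h: 9.15 DD/day.
Duration = 28 / 9.15 = 3.060 ≈ 3.1 days.

3.1 days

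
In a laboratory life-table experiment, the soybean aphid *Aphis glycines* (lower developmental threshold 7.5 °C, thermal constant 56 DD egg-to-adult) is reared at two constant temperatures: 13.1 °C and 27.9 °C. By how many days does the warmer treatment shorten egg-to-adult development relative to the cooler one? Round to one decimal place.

7.3 days

At 13.1 °C: 56 / (13.1 − 7.5) = 56 / 5.6 = 10.000 d.
At 27.9 °C: 56 / (27.9 − 7.5) = 56 / 20.4 = 2.745 d.
Difference = |10.000 − 2.745| = 7.255 ≈ 7.3 days.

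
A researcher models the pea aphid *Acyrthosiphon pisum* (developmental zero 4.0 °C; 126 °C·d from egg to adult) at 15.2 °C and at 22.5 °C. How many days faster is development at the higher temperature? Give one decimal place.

At 15.2 °C: 126 / (15.2 − 4.0) = 126 / 11.2 = 11.250 d.
At 22.5 °C: 126 / (22.5 − 4.0) = 126 / 18.5 = 6.811 d.
Difference = |11.250 − 6.811| = 4.439 ≈ 4.4 days.

4.4 days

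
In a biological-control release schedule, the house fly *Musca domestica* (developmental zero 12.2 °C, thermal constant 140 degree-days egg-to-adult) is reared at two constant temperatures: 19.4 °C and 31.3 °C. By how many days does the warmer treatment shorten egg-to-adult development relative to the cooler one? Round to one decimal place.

At 19.4 °C: 140 / (19.4 − 12.2) = 140 / 7.2 = 19.444 d.
At 31.3 °C: 140 / (31.3 − 12.2) = 140 / 19.1 = 7.330 d.
Difference = |19.444 − 7.330| = 12.115 ≈ 12.1 days.

12.1 days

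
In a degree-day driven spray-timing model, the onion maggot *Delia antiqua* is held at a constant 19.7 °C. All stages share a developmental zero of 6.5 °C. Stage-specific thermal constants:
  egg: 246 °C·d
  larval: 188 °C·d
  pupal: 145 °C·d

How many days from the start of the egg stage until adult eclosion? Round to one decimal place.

43.9 days

Daily accumulation at 19.7 °C = 19.7 − 6.5 = 13.2 DD/day.
Total K = 246 + 188 + 145 = 579 DD.
Total duration = 579 / 13.2 = 43.864 ≈ 43.9 days.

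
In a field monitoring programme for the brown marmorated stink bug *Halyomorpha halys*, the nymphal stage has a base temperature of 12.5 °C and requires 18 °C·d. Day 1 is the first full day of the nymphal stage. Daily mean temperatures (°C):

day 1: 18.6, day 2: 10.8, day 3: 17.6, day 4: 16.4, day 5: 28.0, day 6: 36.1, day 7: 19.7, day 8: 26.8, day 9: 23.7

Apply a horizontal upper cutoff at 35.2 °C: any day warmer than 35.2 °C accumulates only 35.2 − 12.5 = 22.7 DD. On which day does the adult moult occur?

day 5

Daily DD above 12.5 °C (capped at 22.7): 6.1, 0.0, 5.1, 3.9, 15.5, 22.7, 7.2, 14.3, 11.2.
Cumulative: 6.1, 6.1, 11.2, 15.1, 30.6, 53.3, 60.5, 74.8, 86.0.
The total first reaches 18 DD on day 5.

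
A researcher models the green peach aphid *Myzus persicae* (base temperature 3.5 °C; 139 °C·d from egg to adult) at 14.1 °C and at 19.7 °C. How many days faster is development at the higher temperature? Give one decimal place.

4.5 days

At 14.1 °C: 139 / (14.1 − 3.5) = 139 / 10.6 = 13.113 d.
At 19.7 °C: 139 / (19.7 − 3.5) = 139 / 16.2 = 8.580 d.
Difference = |13.113 − 8.580| = 4.533 ≈ 4.5 days.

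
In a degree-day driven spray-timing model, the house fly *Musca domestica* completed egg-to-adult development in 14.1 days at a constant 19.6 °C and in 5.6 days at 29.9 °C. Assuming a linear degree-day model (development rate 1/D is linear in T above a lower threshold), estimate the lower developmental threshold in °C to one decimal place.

12.8 °C

Under the model K = D·(T − T_b), so D₁·(T₁ − T_b) = D₂·(T₂ − T_b).
14.1·(19.6 − T_b) = 5.6·(29.9 − T_b)
T_b = (14.1·19.6 − 5.6·29.9) / (14.1 − 5.6) = 108.92 / 8.5 = 12.814 °C ≈ 12.8 °C.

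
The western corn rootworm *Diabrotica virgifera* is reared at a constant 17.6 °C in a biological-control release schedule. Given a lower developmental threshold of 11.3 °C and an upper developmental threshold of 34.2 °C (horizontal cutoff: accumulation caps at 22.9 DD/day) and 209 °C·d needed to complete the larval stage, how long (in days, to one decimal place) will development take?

33.2 days

Daily accumulation = 17.6 − 11.3 = 6.3 DD/day.
Duration = 209 / 6.3 = 33.175 ≈ 33.2 days.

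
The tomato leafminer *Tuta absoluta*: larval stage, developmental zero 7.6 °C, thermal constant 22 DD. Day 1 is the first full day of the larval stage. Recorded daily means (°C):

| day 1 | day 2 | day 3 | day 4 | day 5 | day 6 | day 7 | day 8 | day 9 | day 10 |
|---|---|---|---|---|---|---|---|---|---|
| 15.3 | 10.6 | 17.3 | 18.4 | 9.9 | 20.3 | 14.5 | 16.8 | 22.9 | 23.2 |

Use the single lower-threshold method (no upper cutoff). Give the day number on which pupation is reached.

Daily DD above 7.6 °C: 7.7, 3.0, 9.7, 10.8, 2.3, 12.7, 6.9, 9.2, 15.3, 15.6.
Cumulative: 7.7, 10.7, 20.4, 31.2, 33.5, 46.2, 53.1, 62.3, 77.6, 93.2.
The total first reaches 22 DD on day 4.

day 4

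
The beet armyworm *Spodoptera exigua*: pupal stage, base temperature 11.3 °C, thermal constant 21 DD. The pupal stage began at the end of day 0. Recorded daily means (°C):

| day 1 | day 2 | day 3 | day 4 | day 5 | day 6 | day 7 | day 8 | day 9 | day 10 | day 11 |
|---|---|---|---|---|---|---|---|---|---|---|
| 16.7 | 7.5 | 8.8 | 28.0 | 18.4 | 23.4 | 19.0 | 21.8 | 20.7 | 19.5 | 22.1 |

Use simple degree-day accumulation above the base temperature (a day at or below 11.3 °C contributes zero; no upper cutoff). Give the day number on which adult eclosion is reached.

Daily DD above 11.3 °C: 5.4, 0.0, 0.0, 16.7, 7.1, 12.1, 7.7, 10.5, 9.4, 8.2, 10.8.
Cumulative: 5.4, 5.4, 5.4, 22.1, 29.2, 41.3, 49.0, 59.5, 68.9, 77.1, 87.9.
The total first reaches 21 DD on day 4.

day 4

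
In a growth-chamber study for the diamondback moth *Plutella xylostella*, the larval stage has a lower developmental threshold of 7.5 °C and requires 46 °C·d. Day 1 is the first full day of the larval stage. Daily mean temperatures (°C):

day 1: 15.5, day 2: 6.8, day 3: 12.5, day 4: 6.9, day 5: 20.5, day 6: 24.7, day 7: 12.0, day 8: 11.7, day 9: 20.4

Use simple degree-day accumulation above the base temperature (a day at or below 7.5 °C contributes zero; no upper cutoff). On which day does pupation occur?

day 7

Daily DD above 7.5 °C: 8.0, 0.0, 5.0, 0.0, 13.0, 17.2, 4.5, 4.2, 12.9.
Cumulative: 8.0, 8.0, 13.0, 13.0, 26.0, 43.2, 47.7, 51.9, 64.8.
The total first reaches 46 DD on day 7.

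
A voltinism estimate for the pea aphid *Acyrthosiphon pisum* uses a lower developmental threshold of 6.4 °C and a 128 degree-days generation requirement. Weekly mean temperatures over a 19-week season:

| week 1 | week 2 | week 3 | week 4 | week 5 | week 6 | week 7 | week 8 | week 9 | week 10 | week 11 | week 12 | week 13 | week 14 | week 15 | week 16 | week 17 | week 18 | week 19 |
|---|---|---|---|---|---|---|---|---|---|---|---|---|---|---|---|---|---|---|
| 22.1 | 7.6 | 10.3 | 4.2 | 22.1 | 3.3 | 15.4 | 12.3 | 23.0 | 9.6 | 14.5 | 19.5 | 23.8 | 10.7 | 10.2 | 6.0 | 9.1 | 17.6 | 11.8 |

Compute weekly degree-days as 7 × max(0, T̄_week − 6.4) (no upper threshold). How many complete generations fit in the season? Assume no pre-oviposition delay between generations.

Weekly DD (7 × max(0, T̄ − 6.4)): 109.9, 8.4, 27.3, 0.0, 109.9, 0.0, 63.0, 41.3, 116.2, 22.4, 56.7, 91.7, 121.8, 30.1, 26.6, 0.0, 18.9, 78.4, 37.8.
Season total = 960.4 DD.
Complete generations = ⌊960.4 / 128⌋ = 7.

7 generations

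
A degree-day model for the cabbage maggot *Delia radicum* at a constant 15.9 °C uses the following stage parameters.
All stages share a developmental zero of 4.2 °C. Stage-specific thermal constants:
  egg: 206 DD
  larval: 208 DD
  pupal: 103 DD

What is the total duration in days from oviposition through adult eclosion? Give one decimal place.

Daily accumulation at 15.9 °C = 15.9 − 4.2 = 11.7 DD/day.
Total K = 206 + 208 + 103 = 517 DD.
Total duration = 517 / 11.7 = 44.188 ≈ 44.2 days.

44.2 days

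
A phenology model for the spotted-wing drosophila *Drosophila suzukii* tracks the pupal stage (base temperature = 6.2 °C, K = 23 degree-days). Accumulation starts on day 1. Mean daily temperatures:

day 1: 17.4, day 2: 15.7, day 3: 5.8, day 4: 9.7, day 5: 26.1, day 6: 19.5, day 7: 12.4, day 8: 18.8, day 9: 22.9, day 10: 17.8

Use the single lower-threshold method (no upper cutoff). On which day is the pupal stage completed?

day 4

Daily DD above 6.2 °C: 11.2, 9.5, 0.0, 3.5, 19.9, 13.3, 6.2, 12.6, 16.7, 11.6.
Cumulative: 11.2, 20.7, 20.7, 24.2, 44.1, 57.4, 63.6, 76.2, 92.9, 104.5.
The total first reaches 23 DD on day 4.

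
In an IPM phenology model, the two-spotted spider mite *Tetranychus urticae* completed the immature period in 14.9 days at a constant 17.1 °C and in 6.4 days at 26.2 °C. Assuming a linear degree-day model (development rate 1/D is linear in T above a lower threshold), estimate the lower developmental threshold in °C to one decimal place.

Equal thermal constants: D₁(T₁ − T_b) = D₂(T₂ − T_b).
14.9·(17.1 − T_b) = 6.4·(26.2 − T_b)
T_b = (14.9·17.1 − 6.4·26.2) / (14.9 − 6.4) = 87.11 / 8.5 = 10.248 °C ≈ 10.2 °C.

10.2 °C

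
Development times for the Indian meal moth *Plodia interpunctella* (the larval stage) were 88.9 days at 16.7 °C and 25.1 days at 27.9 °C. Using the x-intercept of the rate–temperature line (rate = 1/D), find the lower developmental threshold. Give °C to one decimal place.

12.3 °C

Linear rate model ⇒ the product D·(T − T_b) is constant across temperatures.
88.9·(16.7 − T_b) = 25.1·(27.9 − T_b)
T_b = (88.9·16.7 − 25.1·27.9) / (88.9 − 25.1) = 784.34 / 63.8 = 12.294 °C ≈ 12.3 °C.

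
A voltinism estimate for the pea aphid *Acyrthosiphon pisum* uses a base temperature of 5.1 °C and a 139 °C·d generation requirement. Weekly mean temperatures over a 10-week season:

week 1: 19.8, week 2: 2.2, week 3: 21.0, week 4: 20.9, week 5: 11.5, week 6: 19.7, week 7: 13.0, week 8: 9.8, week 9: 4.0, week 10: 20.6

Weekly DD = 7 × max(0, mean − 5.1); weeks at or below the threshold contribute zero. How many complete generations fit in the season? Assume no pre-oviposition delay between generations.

4 generations

Weekly DD (7 × max(0, T̄ − 5.1)): 102.9, 0.0, 111.3, 110.6, 44.8, 102.2, 55.3, 32.9, 0.0, 108.5.
Season total = 668.5 DD.
Complete generations = ⌊668.5 / 139⌋ = 4.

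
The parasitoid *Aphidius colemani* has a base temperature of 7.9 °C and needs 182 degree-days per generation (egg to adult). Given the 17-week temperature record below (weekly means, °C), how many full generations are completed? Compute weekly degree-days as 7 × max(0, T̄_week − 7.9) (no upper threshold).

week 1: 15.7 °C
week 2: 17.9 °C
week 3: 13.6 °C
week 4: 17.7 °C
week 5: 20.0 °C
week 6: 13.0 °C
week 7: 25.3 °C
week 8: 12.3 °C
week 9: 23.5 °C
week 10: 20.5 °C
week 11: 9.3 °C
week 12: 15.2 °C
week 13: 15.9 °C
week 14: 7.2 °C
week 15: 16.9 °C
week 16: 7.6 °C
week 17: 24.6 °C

Weekly DD (7 × max(0, T̄ − 7.9)): 54.6, 70.0, 39.9, 68.6, 84.7, 35.7, 121.8, 30.8, 109.2, 88.2, 9.8, 51.1, 56.0, 0.0, 63.0, 0.0, 116.9.
Season total = 1000.3 DD.
Complete generations = ⌊1000.3 / 182⌋ = 5.

5 generations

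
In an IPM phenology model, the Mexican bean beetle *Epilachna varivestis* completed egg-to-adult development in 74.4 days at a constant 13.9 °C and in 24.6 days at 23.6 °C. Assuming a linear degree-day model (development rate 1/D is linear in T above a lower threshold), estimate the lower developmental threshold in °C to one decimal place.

Linear rate model ⇒ the product D·(T − T_b) is constant across temperatures.
74.4·(13.9 − T_b) = 24.6·(23.6 − T_b)
T_b = (74.4·13.9 − 24.6·23.6) / (74.4 − 24.6) = 453.60 / 49.8 = 9.108 °C ≈ 9.1 °C.

9.1 °C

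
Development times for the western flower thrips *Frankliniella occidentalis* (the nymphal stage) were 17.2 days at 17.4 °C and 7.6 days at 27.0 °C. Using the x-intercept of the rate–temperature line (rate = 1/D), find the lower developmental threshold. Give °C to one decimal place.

Linear rate model ⇒ the product D·(T − T_b) is constant across temperatures.
17.2·(17.4 − T_b) = 7.6·(27.0 − T_b)
T_b = (17.2·17.4 − 7.6·27.0) / (17.2 − 7.6) = 94.08 / 9.6 = 9.800 °C ≈ 9.8 °C.

9.8 °C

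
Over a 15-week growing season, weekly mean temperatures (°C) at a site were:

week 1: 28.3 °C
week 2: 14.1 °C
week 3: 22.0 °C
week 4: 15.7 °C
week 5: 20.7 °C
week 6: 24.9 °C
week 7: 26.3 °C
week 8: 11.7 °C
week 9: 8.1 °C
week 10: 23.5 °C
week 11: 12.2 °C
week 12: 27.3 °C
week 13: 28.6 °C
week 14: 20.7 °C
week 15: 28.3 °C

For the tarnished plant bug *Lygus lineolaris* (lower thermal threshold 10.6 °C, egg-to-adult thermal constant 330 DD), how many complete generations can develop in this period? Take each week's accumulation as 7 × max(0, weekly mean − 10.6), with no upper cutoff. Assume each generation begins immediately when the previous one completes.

3 generations

Weekly DD (7 × max(0, T̄ − 10.6)): 123.9, 24.5, 79.8, 35.7, 70.7, 100.1, 109.9, 7.7, 0.0, 90.3, 11.2, 116.9, 126.0, 70.7, 123.9.
Season total = 1091.3 DD.
Complete generations = ⌊1091.3 / 330⌋ = 3.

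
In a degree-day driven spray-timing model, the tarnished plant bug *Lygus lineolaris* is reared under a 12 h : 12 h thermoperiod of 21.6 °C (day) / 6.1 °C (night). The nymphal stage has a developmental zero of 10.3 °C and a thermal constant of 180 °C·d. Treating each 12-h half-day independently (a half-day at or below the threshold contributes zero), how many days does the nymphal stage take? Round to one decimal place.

Day half: max(0, 21.6 − 10.3) × 0.5 = 11.3 × 0.5 = 5.65 DD.
Night half: max(0, 6.1 − 10.3) × 0.5 = 0.0 × 0.5 = 0.00 DD.
Per 24 h: 5.65 DD/day.
Duration = 180 / 5.65 = 31.858 ≈ 31.9 days.

31.9 days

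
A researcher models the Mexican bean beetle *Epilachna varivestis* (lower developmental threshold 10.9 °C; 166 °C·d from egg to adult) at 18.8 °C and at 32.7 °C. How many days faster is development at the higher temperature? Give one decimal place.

13.4 days

At 18.8 °C: 166 / (18.8 − 10.9) = 166 / 7.9 = 21.013 d.
At 32.7 °C: 166 / (32.7 − 10.9) = 166 / 21.8 = 7.615 d.
Difference = |21.013 − 7.615| = 13.398 ≈ 13.4 days.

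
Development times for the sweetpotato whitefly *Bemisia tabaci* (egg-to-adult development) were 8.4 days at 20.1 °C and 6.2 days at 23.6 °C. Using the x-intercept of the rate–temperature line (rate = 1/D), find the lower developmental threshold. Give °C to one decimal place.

10.2 °C

Equal thermal constants: D₁(T₁ − T_b) = D₂(T₂ − T_b).
8.4·(20.1 − T_b) = 6.2·(23.6 − T_b)
T_b = (8.4·20.1 − 6.2·23.6) / (8.4 − 6.2) = 22.52 / 2.2 = 10.236 °C ≈ 10.2 °C.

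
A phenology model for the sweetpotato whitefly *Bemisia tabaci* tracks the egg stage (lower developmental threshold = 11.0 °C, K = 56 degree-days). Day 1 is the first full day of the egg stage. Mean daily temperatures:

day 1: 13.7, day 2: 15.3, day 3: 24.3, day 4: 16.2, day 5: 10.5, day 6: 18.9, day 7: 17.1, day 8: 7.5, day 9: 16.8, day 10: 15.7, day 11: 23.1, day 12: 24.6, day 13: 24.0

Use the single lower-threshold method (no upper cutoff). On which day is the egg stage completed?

day 11

Daily DD above 11.0 °C: 2.7, 4.3, 13.3, 5.2, 0.0, 7.9, 6.1, 0.0, 5.8, 4.7, 12.1, 13.6, 13.0.
Cumulative: 2.7, 7.0, 20.3, 25.5, 25.5, 33.4, 39.5, 39.5, 45.3, 50.0, 62.1, 75.7, 88.7.
The total first reaches 56 DD on day 11.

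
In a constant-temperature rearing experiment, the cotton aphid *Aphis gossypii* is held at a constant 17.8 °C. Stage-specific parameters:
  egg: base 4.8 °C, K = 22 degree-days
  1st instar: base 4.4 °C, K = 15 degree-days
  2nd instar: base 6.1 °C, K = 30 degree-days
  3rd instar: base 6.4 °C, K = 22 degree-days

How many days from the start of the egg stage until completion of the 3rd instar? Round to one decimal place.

egg: 22 / (17.8 − 4.8) = 22 / 13.0 = 1.692 d.
1st instar: 15 / (17.8 − 4.4) = 15 / 13.4 = 1.119 d.
2nd instar: 30 / (17.8 − 6.1) = 30 / 11.7 = 2.564 d.
3rd instar: 22 / (17.8 − 6.4) = 22 / 11.4 = 1.930 d.
Sum = 7.306 ≈ 7.3 days.

7.3 days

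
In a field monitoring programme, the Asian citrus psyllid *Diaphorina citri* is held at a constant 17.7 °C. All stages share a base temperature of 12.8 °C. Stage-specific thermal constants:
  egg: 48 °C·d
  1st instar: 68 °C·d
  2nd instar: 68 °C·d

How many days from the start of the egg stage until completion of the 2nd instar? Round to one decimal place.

37.6 days

Daily accumulation at 17.7 °C = 17.7 − 12.8 = 4.9 DD/day.
Total K = 48 + 68 + 68 = 184 DD.
Total duration = 184 / 4.9 = 37.551 ≈ 37.6 days.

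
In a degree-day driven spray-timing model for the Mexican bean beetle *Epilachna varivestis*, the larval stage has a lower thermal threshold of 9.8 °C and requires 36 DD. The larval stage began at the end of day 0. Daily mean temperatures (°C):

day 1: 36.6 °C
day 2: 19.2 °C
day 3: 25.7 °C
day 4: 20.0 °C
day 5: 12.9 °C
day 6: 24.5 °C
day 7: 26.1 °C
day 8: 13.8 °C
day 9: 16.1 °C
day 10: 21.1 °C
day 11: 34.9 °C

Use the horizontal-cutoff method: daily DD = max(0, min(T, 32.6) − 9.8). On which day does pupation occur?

Daily DD above 9.8 °C (capped at 22.8): 22.8, 9.4, 15.9, 10.2, 3.1, 14.7, 16.3, 4.0, 6.3, 11.3, 22.8.
Cumulative: 22.8, 32.2, 48.1, 58.3, 61.4, 76.1, 92.4, 96.4, 102.7, 114.0, 136.8.
The total first reaches 36 DD on day 3.

day 3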